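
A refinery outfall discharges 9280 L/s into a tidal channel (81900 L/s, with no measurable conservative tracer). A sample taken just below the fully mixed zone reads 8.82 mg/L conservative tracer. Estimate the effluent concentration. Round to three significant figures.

Mass balance: 81900·0 + 9280·Cₑ = 91180·8.820
→ Cₑ = (91180·8.820 − 81900·0) / 9280 = 86.66 mg/L.

86.7 mg/L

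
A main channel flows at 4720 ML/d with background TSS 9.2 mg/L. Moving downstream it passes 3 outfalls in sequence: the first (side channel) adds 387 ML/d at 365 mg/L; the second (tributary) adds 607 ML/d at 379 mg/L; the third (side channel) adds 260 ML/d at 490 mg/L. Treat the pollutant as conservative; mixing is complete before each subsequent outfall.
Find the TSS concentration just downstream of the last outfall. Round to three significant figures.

90.7 mg/L

Below outfall 1: Q → 5107 ML/d, C = (4720·9.200 + 387.0·365.0)/5107 = 36.16 mg/L.
Below outfall 2: Q → 5714 ML/d, C = (5107·36.16 + 607.0·379.0)/5714 = 72.58 mg/L.
Below outfall 3: Q → 5974 ML/d, C = (5714·72.58 + 260.0·490.0)/5974 = 90.75 mg/L.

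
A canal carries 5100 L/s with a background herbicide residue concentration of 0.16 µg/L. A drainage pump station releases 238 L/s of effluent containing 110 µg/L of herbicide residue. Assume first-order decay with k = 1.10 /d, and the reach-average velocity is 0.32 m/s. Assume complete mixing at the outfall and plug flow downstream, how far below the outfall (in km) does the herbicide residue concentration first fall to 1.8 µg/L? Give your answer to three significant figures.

Mixed concentration C = ΣQC/ΣQ = (5100·0.1600 + 238.0·110.0) / 5338 = 27000/5338 = 5.057 µg/L.
Set 5.057·exp(−k·t) = 1.8 → t = ln(5.057/1.8)/k = 81140 s = 22.54 h.
Distance = v·t = 0.32·81140 = 25970 m = 25.97 km.

26.0 km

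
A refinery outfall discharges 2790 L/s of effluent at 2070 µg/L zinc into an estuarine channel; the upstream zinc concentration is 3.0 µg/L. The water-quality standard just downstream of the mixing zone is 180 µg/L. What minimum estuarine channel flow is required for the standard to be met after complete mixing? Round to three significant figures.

29800 L/s

Set C_mix = 180: (Q·3.000 + 2790·2070) / (Q + 2790) = 180
→ Q = 2790·(2070 − 180)/(180 − 3.000) = 29790 L/s.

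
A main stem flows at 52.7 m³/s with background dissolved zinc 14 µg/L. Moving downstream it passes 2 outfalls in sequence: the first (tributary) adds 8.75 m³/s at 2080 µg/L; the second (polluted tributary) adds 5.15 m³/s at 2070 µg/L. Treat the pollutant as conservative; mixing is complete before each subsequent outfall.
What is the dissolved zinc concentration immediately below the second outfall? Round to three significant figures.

After outfall 1: Q = 52.70 + 8.750 = 61.45 m³/s; C = (52.70·14.00 + 8.750·2080)/61.45 = 308.2 µg/L.
After outfall 2: Q = 61.45 + 5.150 = 66.60 m³/s; C = (61.45·308.2 + 5.150·2070)/66.60 = 444.4 µg/L.

444 µg/L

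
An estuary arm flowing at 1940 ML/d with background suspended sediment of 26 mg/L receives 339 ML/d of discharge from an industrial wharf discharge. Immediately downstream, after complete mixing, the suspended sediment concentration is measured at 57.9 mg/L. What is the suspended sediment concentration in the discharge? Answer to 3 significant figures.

Mass balance: 1940·26.00 + 339.0·Cₑ = 2279·57.90
→ Cₑ = (2279·57.90 − 1940·26.00) / 339.0 = 240.5 mg/L.

240 mg/L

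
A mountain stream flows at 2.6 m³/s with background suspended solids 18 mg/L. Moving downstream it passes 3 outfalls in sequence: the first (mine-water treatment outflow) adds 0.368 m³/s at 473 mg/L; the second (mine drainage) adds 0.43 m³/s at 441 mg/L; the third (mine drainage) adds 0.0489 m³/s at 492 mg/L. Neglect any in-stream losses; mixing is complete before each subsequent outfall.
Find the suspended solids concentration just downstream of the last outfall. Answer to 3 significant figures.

126 mg/L

Below outfall 1: Q → 2.968 m³/s, C = (2.600·18.00 + 0.3680·473.0)/2.968 = 74.42 mg/L.
Below outfall 2: Q → 3.398 m³/s, C = (2.968·74.42 + 0.4300·441.0)/3.398 = 120.8 mg/L.
Below outfall 3: Q → 3.447 m³/s, C = (3.398·120.8 + 0.04890·492.0)/3.447 = 126.1 mg/L.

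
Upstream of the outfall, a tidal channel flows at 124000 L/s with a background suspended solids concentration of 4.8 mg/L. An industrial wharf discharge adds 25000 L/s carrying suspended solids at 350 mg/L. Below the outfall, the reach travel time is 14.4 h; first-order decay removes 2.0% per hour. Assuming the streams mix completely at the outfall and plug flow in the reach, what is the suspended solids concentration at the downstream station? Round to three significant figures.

After mixing, C = (124000·4.800 + 25000·350.0) / 149000 = 9345000/149000 = 62.72 mg/L.
2.0%/h lost → k = −ln(1 − 0.02) = 0.02020 h⁻¹.
Decay over the reach: 62.72·exp(−kt) = 62.72·0.7476 = 46.89 mg/L.

46.9 mg/L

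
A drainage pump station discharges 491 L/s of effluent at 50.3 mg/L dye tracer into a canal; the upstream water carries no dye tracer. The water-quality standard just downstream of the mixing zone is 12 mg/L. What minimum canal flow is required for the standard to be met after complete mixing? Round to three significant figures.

1570 L/s

Set C_mix = 12: (Q·0 + 491.0·50.30) / (Q + 491.0) = 12
→ Q = 491.0·(50.30 − 12)/(12 − 0) = 1567 L/s.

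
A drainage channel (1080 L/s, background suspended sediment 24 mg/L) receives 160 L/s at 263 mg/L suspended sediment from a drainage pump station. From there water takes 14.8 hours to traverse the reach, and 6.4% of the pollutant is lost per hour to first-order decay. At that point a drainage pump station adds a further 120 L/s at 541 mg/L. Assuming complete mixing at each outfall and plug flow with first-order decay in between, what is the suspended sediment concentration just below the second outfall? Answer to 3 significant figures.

After mixing, C = (1080·24.00 + 160.0·263.0) / 1240 = 68000/1240 = 54.84 mg/L; combined flow 1240 L/s.
6.4%/h lost → k = −ln(1 − 0.064) = 0.06614 h⁻¹.
After decay, C = 54.84 × e^(−kt) = 54.84 × 0.3757 = 20.60 mg/L.
Second outfall: C = (1240·20.60 + 120.0·541.0)/1360 = 66.52 mg/L.

66.5 mg/L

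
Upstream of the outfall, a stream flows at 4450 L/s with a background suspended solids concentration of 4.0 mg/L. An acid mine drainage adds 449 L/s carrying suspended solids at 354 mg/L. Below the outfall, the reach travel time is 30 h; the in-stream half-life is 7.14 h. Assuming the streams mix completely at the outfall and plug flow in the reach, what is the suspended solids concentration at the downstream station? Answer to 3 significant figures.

Conservation of mass: C = (4450·4.000 + 449.0·354.0) / 4899 = 176700/4899 = 36.08 mg/L.
Half-life 7.14 h → k = ln 2 / 7.14 = 0.09708 h⁻¹ = 2.330 d⁻¹.
Applying C = C₀e^(−kt): 36.08 × 0.05435 = 1.961 mg/L.

1.96 mg/L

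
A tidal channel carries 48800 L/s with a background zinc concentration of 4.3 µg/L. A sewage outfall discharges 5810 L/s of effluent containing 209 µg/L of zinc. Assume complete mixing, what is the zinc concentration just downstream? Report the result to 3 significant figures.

Flow-weighted average: C = (48800·4.300 + 5810·209.0) / 54610 = 1424000/54610 = 26.08 µg/L.

26.1 µg/L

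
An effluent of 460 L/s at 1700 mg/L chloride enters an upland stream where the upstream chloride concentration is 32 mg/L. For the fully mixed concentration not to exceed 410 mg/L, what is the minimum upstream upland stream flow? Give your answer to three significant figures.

1570 L/s

Set C_mix = 410: (Q·32.00 + 460.0·1700) / (Q + 460.0) = 410
→ Q = 460.0·(1700 − 410)/(410 − 32.00) = 1570 L/s.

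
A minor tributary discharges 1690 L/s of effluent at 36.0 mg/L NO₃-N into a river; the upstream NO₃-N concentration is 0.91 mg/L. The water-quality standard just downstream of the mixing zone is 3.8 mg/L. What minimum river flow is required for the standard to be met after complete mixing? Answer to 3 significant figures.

Set C_mix = 3.8: (Q·0.9100 + 1690·36.00) / (Q + 1690) = 3.8
→ Q = 1690·(36.00 − 3.8)/(3.8 − 0.9100) = 18830 L/s.

18800 L/s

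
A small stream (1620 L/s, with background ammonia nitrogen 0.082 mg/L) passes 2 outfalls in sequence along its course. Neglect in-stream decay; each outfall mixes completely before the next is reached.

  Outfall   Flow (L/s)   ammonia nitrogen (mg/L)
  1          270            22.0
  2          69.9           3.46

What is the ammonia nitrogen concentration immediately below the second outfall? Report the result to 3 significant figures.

3.22 mg/L

Outfall 1: combined Q = 1890 L/s; C = (1620·0.08200 + 270.0·22.00)/1890 = 3.213 mg/L.
Outfall 2: combined Q = 1960 L/s; C = (1890·3.213 + 69.90·3.460)/1960 = 3.222 mg/L.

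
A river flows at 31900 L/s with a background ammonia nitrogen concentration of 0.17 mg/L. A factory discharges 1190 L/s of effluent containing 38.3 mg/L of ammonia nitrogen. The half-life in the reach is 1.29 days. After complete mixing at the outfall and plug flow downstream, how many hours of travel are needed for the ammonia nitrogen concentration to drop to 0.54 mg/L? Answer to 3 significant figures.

Mass balance: C = (31900·0.1700 + 1190·38.30) / 33090 = 51000/33090 = 1.541 mg/L.
Half-life 1.29 d → k = ln 2 / 1.29 = 0.5373 d⁻¹.
1.541·exp(−k·t) = 0.54 → t = ln(1.541/0.54)/k = 168600 s = 46.84 h.

46.8 h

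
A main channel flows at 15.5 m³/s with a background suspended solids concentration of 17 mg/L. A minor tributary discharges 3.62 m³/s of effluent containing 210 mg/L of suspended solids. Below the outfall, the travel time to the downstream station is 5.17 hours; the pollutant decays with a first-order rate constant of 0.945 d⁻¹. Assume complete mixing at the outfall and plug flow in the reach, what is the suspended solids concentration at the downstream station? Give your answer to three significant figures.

Conservation of mass: C = (15.50·17.00 + 3.620·210.0) / 19.12 = 1024/19.12 = 53.54 mg/L.
Applying C = C₀e^(−kt): 53.54 × 0.8158 = 43.68 mg/L.

43.7 mg/L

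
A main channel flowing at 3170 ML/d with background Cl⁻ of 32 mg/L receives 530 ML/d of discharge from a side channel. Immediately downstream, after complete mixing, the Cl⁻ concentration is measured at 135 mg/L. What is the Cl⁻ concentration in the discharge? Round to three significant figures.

751 mg/L

Mass balance: 3170·32.00 + 530.0·Cₑ = 3700·135.0
→ Cₑ = (3700·135.0 − 3170·32.00) / 530.0 = 751.1 mg/L.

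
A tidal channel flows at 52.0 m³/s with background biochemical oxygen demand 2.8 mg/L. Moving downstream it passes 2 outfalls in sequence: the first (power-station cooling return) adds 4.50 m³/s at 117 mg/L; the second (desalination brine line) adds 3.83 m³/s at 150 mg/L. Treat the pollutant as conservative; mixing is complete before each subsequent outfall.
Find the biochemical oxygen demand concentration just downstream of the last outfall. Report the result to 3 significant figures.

20.7 mg/L

After outfall 1: Q = 52.00 + 4.500 = 56.50 m³/s; C = (52.00·2.800 + 4.500·117.0)/56.50 = 11.90 mg/L.
After outfall 2: Q = 56.50 + 3.830 = 60.33 m³/s; C = (56.50·11.90 + 3.830·150.0)/60.33 = 20.66 mg/L.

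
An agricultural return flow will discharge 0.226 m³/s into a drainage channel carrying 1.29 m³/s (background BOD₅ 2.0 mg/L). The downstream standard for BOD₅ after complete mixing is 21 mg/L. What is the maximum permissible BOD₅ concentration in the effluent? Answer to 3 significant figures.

129 mg/L

At the limit, (Qr·Cr + Qe·Cₑ)/(Qr + Qe) = 21:
Cₑ = (1.516·21 − 1.290·2.000) / 0.2260 = 129.5 mg/L.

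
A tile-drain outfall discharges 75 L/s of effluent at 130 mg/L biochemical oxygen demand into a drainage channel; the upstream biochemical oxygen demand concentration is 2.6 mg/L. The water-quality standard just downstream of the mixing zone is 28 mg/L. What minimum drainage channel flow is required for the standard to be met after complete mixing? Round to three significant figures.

Set C_mix = 28: (Q·2.600 + 75.00·130.0) / (Q + 75.00) = 28
→ Q = 75.00·(130.0 − 28)/(28 − 2.600) = 301.2 L/s.

301 L/s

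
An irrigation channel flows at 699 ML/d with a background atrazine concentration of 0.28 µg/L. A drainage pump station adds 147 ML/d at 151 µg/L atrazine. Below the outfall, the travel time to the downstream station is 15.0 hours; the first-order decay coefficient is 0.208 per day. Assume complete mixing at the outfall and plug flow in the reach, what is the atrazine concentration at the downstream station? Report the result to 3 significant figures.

23.2 µg/L

Conservation of mass: C = (699.0·0.2800 + 147.0·151.0) / 846.0 = 22390/846.0 = 26.47 µg/L.
After decay, C = 26.47 × e^(−kt) = 26.47 × 0.8781 = 23.24 µg/L.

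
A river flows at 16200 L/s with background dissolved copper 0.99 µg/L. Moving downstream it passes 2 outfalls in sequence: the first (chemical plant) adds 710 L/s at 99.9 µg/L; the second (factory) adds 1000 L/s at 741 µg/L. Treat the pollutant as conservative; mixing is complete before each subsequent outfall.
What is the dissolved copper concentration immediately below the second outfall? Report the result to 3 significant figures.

Outfall 1: combined Q = 16910 L/s; C = (16200·0.9900 + 710.0·99.90)/16910 = 5.143 µg/L.
Outfall 2: combined Q = 17910 L/s; C = (16910·5.143 + 1000·741.0)/17910 = 46.23 µg/L.

46.2 µg/L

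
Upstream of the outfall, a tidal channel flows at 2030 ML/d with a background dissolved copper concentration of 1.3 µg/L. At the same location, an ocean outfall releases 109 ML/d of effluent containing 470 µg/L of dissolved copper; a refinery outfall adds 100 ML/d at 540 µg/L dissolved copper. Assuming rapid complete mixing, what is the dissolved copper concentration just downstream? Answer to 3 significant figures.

48.2 µg/L

Mass balance: C = (2030·1.300 + 109.0·470.0 + 100.0·540.0) / 2239 = 107900/2239 = 48.18 µg/L.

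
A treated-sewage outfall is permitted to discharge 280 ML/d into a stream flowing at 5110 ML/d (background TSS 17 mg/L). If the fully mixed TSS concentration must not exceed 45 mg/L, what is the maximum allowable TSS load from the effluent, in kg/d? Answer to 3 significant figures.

156000 kg/d

Mass balance at the limit: 5110·17.00 + 280.0·Cₑ = 5390·45 → Cₑ = 556.0 mg/L.
280.0 ML/d = 3.241 m³/s. Load = 3.241 m³/s × 556.0 g/m³ × 86 400 s/d = 155700 kg/d.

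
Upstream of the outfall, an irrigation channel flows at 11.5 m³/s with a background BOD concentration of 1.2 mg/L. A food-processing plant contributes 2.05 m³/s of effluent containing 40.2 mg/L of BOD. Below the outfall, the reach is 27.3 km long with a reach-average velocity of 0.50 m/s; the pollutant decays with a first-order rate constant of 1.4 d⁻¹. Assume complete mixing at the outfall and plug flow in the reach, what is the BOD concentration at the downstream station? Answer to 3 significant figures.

Conservation of mass: C = (11.50·1.200 + 2.050·40.20) / 13.55 = 96.21/13.55 = 7.100 mg/L.
Travel time t = 27.3·1000 / 0.50 = 54600 s = 15.17 h.
After decay, C = 7.100 × e^(−kt) = 7.100 × 0.4128 = 2.931 mg/L.

2.93 mg/L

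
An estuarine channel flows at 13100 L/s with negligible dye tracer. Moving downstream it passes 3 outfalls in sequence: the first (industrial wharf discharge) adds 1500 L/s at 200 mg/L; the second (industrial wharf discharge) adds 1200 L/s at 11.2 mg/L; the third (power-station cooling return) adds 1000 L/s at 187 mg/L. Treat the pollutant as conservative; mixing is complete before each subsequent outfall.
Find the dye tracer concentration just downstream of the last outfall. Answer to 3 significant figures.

29.8 mg/L

Outfall 1: combined Q = 14600 L/s; C = (13100·0 + 1500·200.0)/14600 = 20.55 mg/L.
Outfall 2: combined Q = 15800 L/s; C = (14600·20.55 + 1200·11.20)/15800 = 19.84 mg/L.
Outfall 3: combined Q = 16800 L/s; C = (15800·19.84 + 1000·187.0)/16800 = 29.79 mg/L.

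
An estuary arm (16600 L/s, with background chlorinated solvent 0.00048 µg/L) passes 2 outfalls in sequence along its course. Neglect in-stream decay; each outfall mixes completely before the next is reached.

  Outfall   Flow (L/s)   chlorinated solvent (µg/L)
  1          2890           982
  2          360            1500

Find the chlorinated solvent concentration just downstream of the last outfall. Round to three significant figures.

170 µg/L

After outfall 1: Q = 16600 + 2890 = 19490 L/s; C = (16600·0.0004800 + 2890·982.0)/19490 = 145.6 µg/L.
After outfall 2: Q = 19490 + 360.0 = 19850 L/s; C = (19490·145.6 + 360.0·1500)/19850 = 170.2 µg/L.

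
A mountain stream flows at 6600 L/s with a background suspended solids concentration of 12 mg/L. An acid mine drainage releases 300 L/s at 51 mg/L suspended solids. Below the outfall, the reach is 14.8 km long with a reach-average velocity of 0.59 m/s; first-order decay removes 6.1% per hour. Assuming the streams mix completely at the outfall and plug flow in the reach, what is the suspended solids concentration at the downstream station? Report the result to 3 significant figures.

8.83 mg/L

Mixed concentration C = ΣQC/ΣQ = (6600·12.00 + 300.0·51.00) / 6900 = 94500/6900 = 13.70 mg/L.
Travel time t = 14.8·1000 / 0.59 = 25080 s = 6.968 h.
6.1%/h lost → k = −ln(1 − 0.061) = 0.06294 h⁻¹.
First-order decay: C = 13.70·exp(−k·t) = 13.70·0.6450 = 8.833 mg/L.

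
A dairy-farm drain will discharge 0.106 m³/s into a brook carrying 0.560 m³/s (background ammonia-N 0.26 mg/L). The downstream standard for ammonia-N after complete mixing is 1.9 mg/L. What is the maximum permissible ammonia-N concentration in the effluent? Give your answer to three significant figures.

10.6 mg/L

At the limit, (Qr·Cr + Qe·Cₑ)/(Qr + Qe) = 1.9:
Cₑ = (0.6660·1.9 − 0.5600·0.2600) / 0.1060 = 10.56 mg/L.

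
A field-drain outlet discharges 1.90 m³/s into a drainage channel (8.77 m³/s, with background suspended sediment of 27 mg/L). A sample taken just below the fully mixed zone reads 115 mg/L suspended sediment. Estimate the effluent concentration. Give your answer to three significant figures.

521 mg/L

Mass balance: 8.770·27.00 + 1.900·Cₑ = 10.67·115.0
→ Cₑ = (10.67·115.0 − 8.770·27.00) / 1.900 = 521.2 mg/L.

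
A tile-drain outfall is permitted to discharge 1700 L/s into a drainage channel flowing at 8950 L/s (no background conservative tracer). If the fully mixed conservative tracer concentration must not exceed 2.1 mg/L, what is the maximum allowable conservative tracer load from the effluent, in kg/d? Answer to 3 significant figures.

Mass balance at the limit: 8950·0 + 1700·Cₑ = 10650·2.1 → Cₑ = 13.16 mg/L.
1700 L/s = 1.700 m³/s. Load = 1.700 m³/s × 13.16 g/m³ × 86 400 s/d = 1932 kg/d.

1930 kg/d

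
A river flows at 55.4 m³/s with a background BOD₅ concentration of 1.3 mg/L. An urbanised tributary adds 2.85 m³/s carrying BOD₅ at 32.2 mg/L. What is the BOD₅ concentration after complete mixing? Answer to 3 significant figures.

2.81 mg/L

Flow-weighted average: C = (55.40·1.300 + 2.850·32.20) / 58.25 = 163.8/58.25 = 2.812 mg/L.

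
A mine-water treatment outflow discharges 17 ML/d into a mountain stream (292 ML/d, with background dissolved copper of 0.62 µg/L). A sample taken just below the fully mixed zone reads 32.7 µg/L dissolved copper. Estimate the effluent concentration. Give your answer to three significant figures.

584 µg/L

Mass balance: 292.0·0.6200 + 17.00·Cₑ = 309.0·32.70
→ Cₑ = (309.0·32.70 − 292.0·0.6200) / 17.00 = 583.7 µg/L.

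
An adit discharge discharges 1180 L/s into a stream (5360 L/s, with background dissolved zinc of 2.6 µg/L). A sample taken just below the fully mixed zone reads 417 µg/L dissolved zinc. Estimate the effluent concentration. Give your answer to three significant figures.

Mass balance: 5360·2.600 + 1180·Cₑ = 6540·417.0
→ Cₑ = (6540·417.0 − 5360·2.600) / 1180 = 2299 µg/L.

2300 µg/L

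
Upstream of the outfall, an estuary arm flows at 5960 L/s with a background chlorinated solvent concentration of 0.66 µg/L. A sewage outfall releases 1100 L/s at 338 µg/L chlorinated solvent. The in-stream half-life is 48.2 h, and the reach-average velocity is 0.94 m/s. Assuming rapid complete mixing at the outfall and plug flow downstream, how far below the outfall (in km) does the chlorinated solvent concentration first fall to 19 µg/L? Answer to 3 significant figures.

242 km

Flow-weighted average: C = (5960·0.6600 + 1100·338.0) / 7060 = 375700/7060 = 53.22 µg/L.
Half-life 48.2 h → k = ln 2 / 48.2 = 0.01438 h⁻¹ = 0.3451 d⁻¹.
Set 53.22·exp(−k·t) = 19 → t = ln(53.22/19)/k = 257800 s = 71.62 h.
Distance = v·t = 0.94·257800 = 242400 m = 242.4 km.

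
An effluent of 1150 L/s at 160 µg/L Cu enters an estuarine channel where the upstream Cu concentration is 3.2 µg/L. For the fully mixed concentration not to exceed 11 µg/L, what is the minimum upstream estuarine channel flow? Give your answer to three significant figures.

22000 L/s

Set C_mix = 11: (Q·3.200 + 1150·160.0) / (Q + 1150) = 11
→ Q = 1150·(160.0 − 11)/(11 − 3.200) = 21970 L/s.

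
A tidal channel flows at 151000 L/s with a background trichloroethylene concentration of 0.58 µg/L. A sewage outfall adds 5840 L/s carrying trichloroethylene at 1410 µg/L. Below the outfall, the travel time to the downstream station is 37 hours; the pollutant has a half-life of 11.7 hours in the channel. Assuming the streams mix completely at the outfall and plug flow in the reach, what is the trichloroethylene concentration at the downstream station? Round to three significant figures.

5.93 µg/L

Mixed concentration C = ΣQC/ΣQ = (151000·0.5800 + 5840·1410) / 156800 = 8322000/156800 = 53.06 µg/L.
Half-life 11.7 h → k = ln 2 / 11.7 = 0.05924 h⁻¹ = 1.422 d⁻¹.
First-order decay: C = 53.06·exp(−k·t) = 53.06·0.1117 = 5.926 µg/L.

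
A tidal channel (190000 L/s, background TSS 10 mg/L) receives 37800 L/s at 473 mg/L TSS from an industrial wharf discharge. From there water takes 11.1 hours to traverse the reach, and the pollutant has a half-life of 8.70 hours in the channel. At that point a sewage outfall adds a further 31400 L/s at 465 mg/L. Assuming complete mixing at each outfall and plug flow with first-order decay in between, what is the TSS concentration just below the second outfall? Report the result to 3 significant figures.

Mixed concentration C = ΣQC/ΣQ = (190000·10.00 + 37800·473.0) / 227800 = 19780000/227800 = 86.83 mg/L; combined flow 227800 L/s.
Half-life 8.70 h → k = ln 2 / 8.70 = 0.07967 h⁻¹ = 1.912 d⁻¹.
Decay over the reach: 86.83·exp(−kt) = 86.83·0.4130 = 35.86 mg/L.
At the second outfall, C = (227800·35.86 + 31400·465.0) / (227800 + 31400) = 87.85 mg/L.

87.8 mg/L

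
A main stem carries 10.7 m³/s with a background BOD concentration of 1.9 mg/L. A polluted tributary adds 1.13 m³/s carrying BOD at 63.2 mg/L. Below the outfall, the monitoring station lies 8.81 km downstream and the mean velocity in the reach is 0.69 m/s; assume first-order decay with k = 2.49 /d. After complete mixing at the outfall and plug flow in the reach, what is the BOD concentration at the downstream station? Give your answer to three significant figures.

Mixed concentration C = ΣQC/ΣQ = (10.70·1.900 + 1.130·63.20) / 11.83 = 91.75/11.83 = 7.755 mg/L.
Travel time t = 8.81·1000 / 0.69 = 12770 s = 3.547 h.
Applying C = C₀e^(−kt): 7.755 × 0.6921 = 5.368 mg/L.

5.37 mg/L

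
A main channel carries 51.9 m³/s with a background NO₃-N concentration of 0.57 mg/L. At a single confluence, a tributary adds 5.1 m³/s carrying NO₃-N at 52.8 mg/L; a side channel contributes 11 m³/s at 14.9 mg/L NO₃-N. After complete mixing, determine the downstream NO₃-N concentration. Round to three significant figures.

Mixed concentration C = ΣQC/ΣQ = (51.90·0.5700 + 5.100·52.80 + 11.00·14.90) / 68.00 = 462.8/68.00 = 6.805 mg/L.

6.81 mg/L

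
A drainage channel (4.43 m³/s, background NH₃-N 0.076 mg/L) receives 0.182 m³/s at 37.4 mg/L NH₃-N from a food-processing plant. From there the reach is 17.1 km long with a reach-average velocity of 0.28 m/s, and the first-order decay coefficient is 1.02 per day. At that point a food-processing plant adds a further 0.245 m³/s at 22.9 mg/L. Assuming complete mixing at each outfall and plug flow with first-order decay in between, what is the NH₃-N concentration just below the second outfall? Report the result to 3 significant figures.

1.87 mg/L

Mass balance: C = (4.430·0.07600 + 0.1820·37.40) / 4.612 = 7.143/4.612 = 1.549 mg/L; combined flow 4.612 m³/s.
Travel time t = 17.1·1000 / 0.28 = 61070 s = 16.96 h.
After decay, C = 1.549 × e^(−kt) = 1.549 × 0.4863 = 0.7532 mg/L.
Second outfall: C = (4.612·0.7532 + 0.2450·22.90)/4.857 = 1.870 mg/L.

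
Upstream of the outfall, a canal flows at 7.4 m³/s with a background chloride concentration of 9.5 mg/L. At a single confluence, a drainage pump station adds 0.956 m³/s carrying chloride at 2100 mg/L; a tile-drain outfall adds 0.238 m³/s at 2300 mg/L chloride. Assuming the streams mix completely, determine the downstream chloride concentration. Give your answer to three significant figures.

Conservation of mass: C = (7.400·9.500 + 0.9560·2100 + 0.2380·2300) / 8.594 = 2625/8.594 = 305.5 mg/L.

305 mg/L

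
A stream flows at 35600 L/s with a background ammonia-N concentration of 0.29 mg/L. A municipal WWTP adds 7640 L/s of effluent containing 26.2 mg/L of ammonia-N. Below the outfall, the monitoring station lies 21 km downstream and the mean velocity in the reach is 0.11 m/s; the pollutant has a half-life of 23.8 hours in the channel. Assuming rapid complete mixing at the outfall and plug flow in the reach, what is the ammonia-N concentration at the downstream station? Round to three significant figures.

1.04 mg/L

Mass balance: C = (35600·0.2900 + 7640·26.20) / 43240 = 210500/43240 = 4.868 mg/L.
Travel time t = 21·1000 / 0.11 = 190900 s = 53.03 h.
Half-life 23.8 h → k = ln 2 / 23.8 = 0.02912 h⁻¹ = 0.6990 d⁻¹.
First-order decay: C = 4.868·exp(−k·t) = 4.868·0.2134 = 1.039 mg/L.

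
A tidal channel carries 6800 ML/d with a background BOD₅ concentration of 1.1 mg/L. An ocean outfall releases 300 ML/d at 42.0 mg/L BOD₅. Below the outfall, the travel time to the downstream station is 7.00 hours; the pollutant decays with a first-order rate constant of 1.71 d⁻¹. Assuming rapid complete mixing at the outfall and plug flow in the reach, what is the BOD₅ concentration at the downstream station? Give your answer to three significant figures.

1.72 mg/L

After mixing, C = (6800·1.100 + 300.0·42.00) / 7100 = 20080/7100 = 2.828 mg/L.
First-order decay: C = 2.828·exp(−k·t) = 2.828·0.6073 = 1.718 mg/L.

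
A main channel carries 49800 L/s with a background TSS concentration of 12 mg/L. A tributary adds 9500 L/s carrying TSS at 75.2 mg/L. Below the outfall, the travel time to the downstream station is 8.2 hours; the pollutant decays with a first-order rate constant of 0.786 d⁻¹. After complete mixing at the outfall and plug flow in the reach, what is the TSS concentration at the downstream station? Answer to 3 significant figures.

16.9 mg/L

Flow-weighted average: C = (49800·12.00 + 9500·75.20) / 59300 = 1312000/59300 = 22.12 mg/L.
Applying C = C₀e^(−kt): 22.12 × 0.7645 = 16.91 mg/L.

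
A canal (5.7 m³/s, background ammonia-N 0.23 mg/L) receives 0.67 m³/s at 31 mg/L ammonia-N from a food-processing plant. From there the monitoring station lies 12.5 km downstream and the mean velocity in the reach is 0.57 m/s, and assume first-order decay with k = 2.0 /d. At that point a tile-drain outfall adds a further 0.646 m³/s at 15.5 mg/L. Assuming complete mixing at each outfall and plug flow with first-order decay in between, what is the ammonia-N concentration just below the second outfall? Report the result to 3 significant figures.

Conservation of mass: C = (5.700·0.2300 + 0.6700·31.00) / 6.370 = 22.08/6.370 = 3.466 mg/L; combined flow 6.370 m³/s.
Travel time t = 12.5·1000 / 0.57 = 21930 s = 6.092 h.
Applying C = C₀e^(−kt): 3.466 × 0.6019 = 2.086 mg/L.
At the second outfall, C = (6.370·2.086 + 0.6460·15.50) / (6.370 + 0.6460) = 3.322 mg/L.

3.32 mg/L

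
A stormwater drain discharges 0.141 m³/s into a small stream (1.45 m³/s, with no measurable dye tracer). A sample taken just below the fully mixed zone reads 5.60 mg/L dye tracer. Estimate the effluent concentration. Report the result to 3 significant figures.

Mass balance: 1.450·0 + 0.1410·Cₑ = 1.591·5.600
→ Cₑ = (1.591·5.600 − 1.450·0) / 0.1410 = 63.19 mg/L.

63.2 mg/L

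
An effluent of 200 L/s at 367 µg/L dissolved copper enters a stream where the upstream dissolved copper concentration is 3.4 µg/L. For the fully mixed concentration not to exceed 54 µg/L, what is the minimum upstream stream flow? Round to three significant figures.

Set C_mix = 54: (Q·3.400 + 200.0·367.0) / (Q + 200.0) = 54
→ Q = 200.0·(367.0 − 54)/(54 − 3.400) = 1237 L/s.

1240 L/s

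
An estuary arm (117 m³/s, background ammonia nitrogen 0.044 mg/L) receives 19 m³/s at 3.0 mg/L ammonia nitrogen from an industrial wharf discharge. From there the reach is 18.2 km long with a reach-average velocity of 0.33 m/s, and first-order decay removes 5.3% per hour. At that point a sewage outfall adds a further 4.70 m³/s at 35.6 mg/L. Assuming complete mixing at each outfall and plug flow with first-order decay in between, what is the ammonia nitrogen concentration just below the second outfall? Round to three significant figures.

Flow-weighted average: C = (117.0·0.04400 + 19.00·3.000) / 136.0 = 62.15/136.0 = 0.4570 mg/L; combined flow 136.0 m³/s.
Travel time t = 18.2·1000 / 0.33 = 55150 s = 15.32 h.
5.3%/h lost → k = −ln(1 − 0.053) = 0.05446 h⁻¹.
First-order decay: C = 0.4570·exp(−k·t) = 0.4570·0.4342 = 0.1984 mg/L.
At the second outfall, C = (136.0·0.1984 + 4.700·35.60) / (136.0 + 4.700) = 1.381 mg/L.

1.38 mg/L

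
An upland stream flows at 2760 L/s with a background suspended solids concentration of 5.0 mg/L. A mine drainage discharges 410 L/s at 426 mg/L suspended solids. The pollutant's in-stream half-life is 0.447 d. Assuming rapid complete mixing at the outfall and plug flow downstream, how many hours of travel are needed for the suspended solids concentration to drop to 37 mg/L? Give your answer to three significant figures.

7.34 h

After mixing, C = (2760·5.000 + 410.0·426.0) / 3170 = 188500/3170 = 59.45 mg/L.
Half-life 0.447 d → k = ln 2 / 0.447 = 1.551 d⁻¹.
59.45·exp(−k·t) = 37 → t = ln(59.45/37)/k = 26420 s = 7.340 h.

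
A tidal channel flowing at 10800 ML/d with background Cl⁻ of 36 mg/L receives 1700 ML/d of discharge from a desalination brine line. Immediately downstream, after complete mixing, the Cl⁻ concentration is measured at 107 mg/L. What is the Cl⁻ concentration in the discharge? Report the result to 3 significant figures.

Mass balance: 10800·36.00 + 1700·Cₑ = 12500·107.0
→ Cₑ = (12500·107.0 − 10800·36.00) / 1700 = 558.1 mg/L.

558 mg/L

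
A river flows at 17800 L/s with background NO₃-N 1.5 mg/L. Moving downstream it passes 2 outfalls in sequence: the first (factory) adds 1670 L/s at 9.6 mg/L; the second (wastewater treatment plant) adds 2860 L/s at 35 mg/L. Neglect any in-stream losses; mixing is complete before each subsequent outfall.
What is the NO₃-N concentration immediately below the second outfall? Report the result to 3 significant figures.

Below outfall 1: Q → 19470 L/s, C = (17800·1.500 + 1670·9.600)/19470 = 2.195 mg/L.
Below outfall 2: Q → 22330 L/s, C = (19470·2.195 + 2860·35.00)/22330 = 6.396 mg/L.

6.40 mg/L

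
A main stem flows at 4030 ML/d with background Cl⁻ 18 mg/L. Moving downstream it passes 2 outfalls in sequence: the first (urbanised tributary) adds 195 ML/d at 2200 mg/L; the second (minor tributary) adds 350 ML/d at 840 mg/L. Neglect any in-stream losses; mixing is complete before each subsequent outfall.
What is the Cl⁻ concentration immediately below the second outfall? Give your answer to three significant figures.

Below outfall 1: Q → 4225 ML/d, C = (4030·18.00 + 195.0·2200)/4225 = 118.7 mg/L.
Below outfall 2: Q → 4575 ML/d, C = (4225·118.7 + 350.0·840.0)/4575 = 173.9 mg/L.

174 mg/L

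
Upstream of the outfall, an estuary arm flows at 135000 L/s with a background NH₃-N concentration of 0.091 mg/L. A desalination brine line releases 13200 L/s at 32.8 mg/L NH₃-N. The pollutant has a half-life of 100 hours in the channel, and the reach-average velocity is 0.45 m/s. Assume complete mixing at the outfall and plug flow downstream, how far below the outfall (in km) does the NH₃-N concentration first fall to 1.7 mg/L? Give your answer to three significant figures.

Mass balance: C = (135000·0.09100 + 13200·32.80) / 148200 = 445200/148200 = 3.004 mg/L.
Half-life 100 h → k = ln 2 / 100 = 0.006931 h⁻¹ = 0.1664 d⁻¹.
Set 3.004·exp(−k·t) = 1.7 → t = ln(3.004/1.7)/k = 295700 s = 82.15 h.
Distance = v·t = 0.45·295700 = 133100 m = 133.1 km.

133 km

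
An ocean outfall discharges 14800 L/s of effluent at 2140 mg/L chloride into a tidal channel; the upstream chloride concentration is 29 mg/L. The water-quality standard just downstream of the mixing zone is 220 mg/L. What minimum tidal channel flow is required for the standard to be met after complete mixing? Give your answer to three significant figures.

149000 L/s

Set C_mix = 220: (Q·29.00 + 14800·2140) / (Q + 14800) = 220
→ Q = 14800·(2140 − 220)/(220 − 29.00) = 148800 L/s.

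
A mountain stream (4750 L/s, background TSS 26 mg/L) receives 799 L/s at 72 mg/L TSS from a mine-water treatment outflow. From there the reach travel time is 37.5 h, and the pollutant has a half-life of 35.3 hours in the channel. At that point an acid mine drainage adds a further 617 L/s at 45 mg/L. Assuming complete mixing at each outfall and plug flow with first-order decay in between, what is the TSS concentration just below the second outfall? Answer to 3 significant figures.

18.6 mg/L

Conservation of mass: C = (4750·26.00 + 799.0·72.00) / 5549 = 181000/5549 = 32.62 mg/L; combined flow 5549 L/s.
Half-life 35.3 h → k = ln 2 / 35.3 = 0.01964 h⁻¹ = 0.4713 d⁻¹.
After decay, C = 32.62 × e^(−kt) = 32.62 × 0.4789 = 15.62 mg/L.
At the second outfall, C = (5549·15.62 + 617.0·45.00) / (5549 + 617.0) = 18.56 mg/L.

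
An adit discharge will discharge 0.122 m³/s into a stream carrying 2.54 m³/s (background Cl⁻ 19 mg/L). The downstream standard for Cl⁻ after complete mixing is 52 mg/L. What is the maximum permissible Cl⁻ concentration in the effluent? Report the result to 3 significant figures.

739 mg/L

At the limit, (Qr·Cr + Qe·Cₑ)/(Qr + Qe) = 52:
Cₑ = (2.662·52 − 2.540·19.00) / 0.1220 = 739.0 mg/L.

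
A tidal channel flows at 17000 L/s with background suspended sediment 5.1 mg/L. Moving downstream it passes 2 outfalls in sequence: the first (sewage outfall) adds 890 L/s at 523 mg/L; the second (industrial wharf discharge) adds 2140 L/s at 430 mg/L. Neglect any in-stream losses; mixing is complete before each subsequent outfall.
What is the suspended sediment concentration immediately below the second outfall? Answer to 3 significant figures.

73.5 mg/L

Below outfall 1: Q → 17890 L/s, C = (17000·5.100 + 890.0·523.0)/17890 = 30.86 mg/L.
Below outfall 2: Q → 20030 L/s, C = (17890·30.86 + 2140·430.0)/20030 = 73.51 mg/L.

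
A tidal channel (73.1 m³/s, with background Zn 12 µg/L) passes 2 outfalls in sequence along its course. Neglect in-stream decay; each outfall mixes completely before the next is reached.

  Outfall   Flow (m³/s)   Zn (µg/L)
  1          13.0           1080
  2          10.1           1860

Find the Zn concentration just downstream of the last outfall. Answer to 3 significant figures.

Below outfall 1: Q → 86.10 m³/s, C = (73.10·12.00 + 13.00·1080)/86.10 = 173.3 µg/L.
Below outfall 2: Q → 96.20 m³/s, C = (86.10·173.3 + 10.10·1860)/96.20 = 350.3 µg/L.

350 µg/L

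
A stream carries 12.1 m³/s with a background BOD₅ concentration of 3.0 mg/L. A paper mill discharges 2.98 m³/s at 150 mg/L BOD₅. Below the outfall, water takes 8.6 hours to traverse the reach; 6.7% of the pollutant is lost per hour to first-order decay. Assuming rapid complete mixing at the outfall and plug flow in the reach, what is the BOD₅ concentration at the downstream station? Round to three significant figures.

Flow-weighted average: C = (12.10·3.000 + 2.980·150.0) / 15.08 = 483.3/15.08 = 32.05 mg/L.
6.7%/h lost → k = −ln(1 − 0.067) = 0.06935 h⁻¹.
Applying C = C₀e^(−kt): 32.05 × 0.5508 = 17.65 mg/L.

17.7 mg/L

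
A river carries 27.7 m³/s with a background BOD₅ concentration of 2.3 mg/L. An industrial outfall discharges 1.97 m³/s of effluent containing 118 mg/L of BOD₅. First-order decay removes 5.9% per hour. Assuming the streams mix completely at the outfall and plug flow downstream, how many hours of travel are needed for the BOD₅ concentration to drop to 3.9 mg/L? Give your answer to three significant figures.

15.5 h

Conservation of mass: C = (27.70·2.300 + 1.970·118.0) / 29.67 = 296.2/29.67 = 9.982 mg/L.
5.9%/h lost → k = −ln(1 − 0.059) = 0.06081 h⁻¹.
9.982·exp(−k·t) = 3.9 → t = ln(9.982/3.9)/k = 55640 s = 15.45 h.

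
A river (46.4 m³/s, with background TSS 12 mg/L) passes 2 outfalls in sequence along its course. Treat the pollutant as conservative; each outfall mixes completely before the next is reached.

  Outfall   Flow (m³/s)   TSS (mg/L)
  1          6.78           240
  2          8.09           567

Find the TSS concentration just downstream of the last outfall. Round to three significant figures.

111 mg/L

After outfall 1: Q = 46.40 + 6.780 = 53.18 m³/s; C = (46.40·12.00 + 6.780·240.0)/53.18 = 41.07 mg/L.
After outfall 2: Q = 53.18 + 8.090 = 61.27 m³/s; C = (53.18·41.07 + 8.090·567.0)/61.27 = 110.5 mg/L.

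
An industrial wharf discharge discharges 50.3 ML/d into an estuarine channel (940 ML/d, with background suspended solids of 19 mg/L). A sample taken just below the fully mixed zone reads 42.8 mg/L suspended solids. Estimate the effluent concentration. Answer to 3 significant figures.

488 mg/L

Mass balance: 940.0·19.00 + 50.30·Cₑ = 990.3·42.80
→ Cₑ = (990.3·42.80 − 940.0·19.00) / 50.30 = 487.6 mg/L.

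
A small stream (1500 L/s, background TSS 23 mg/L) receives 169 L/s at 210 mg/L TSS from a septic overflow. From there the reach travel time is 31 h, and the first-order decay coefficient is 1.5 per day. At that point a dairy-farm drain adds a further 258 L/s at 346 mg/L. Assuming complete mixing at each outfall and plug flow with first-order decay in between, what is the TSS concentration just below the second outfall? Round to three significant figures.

51.6 mg/L

Flow-weighted average: C = (1500·23.00 + 169.0·210.0) / 1669 = 69990/1669 = 41.94 mg/L; combined flow 1669 L/s.
First-order decay: C = 41.94·exp(−k·t) = 41.94·0.1441 = 6.041 mg/L.
At the second outfall, C = (1669·6.041 + 258.0·346.0) / (1669 + 258.0) = 51.56 mg/L.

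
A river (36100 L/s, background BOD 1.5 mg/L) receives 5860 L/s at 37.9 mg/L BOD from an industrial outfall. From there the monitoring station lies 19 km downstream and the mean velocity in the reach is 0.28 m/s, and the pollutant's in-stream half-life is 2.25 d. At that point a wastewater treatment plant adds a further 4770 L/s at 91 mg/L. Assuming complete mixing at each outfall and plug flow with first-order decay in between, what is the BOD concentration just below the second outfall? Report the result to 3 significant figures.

After mixing, C = (36100·1.500 + 5860·37.90) / 41960 = 276200/41960 = 6.584 mg/L; combined flow 41960 L/s.
Travel time t = 19·1000 / 0.28 = 67860 s = 18.85 h.
Half-life 2.25 d → k = ln 2 / 2.25 = 0.3081 d⁻¹.
First-order decay: C = 6.584·exp(−k·t) = 6.584·0.7851 = 5.169 mg/L.
At the second outfall, C = (41960·5.169 + 4770·91.00) / (41960 + 4770) = 13.93 mg/L.

13.9 mg/L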